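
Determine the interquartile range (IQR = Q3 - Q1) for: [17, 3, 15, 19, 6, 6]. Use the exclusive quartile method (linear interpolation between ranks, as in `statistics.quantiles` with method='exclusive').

12.25

Step 1: Sort the data: [3, 6, 6, 15, 17, 19]
Step 2: n = 6
Step 3: Using the exclusive quartile method:
  Q1 = 5.25
  Q2 (median) = 10.5
  Q3 = 17.5
  IQR = Q3 - Q1 = 17.5 - 5.25 = 12.25
Step 4: IQR = 12.25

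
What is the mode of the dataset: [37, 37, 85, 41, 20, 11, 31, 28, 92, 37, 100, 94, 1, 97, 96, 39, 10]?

37

Step 1: Count the frequency of each value:
  1: appears 1 time(s)
  10: appears 1 time(s)
  11: appears 1 time(s)
  20: appears 1 time(s)
  28: appears 1 time(s)
  31: appears 1 time(s)
  37: appears 3 time(s)
  39: appears 1 time(s)
  41: appears 1 time(s)
  85: appears 1 time(s)
  92: appears 1 time(s)
  94: appears 1 time(s)
  96: appears 1 time(s)
  97: appears 1 time(s)
  100: appears 1 time(s)
Step 2: The value 37 appears most frequently (3 times).
Step 3: Mode = 37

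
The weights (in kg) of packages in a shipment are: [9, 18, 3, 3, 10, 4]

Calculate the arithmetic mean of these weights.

7.8333

Step 1: Sum all values: 9 + 18 + 3 + 3 + 10 + 4 = 47
Step 2: Count the number of values: n = 6
Step 3: Mean = sum / n = 47 / 6 = 7.8333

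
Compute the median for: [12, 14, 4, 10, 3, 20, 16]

12

Step 1: Sort the data in ascending order: [3, 4, 10, 12, 14, 16, 20]
Step 2: The number of values is n = 7.
Step 3: Since n is odd, the median is the middle value at position 4: 12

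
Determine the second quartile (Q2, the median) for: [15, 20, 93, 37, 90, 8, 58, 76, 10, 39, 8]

37

Step 1: Sort the data: [8, 8, 10, 15, 20, 37, 39, 58, 76, 90, 93]
Step 2: n = 11
Step 3: Q2 is the median. Since n is odd, it is the middle value at position 6: 37
Step 4: Q2 = 37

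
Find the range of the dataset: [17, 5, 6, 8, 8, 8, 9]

12

Step 1: Identify the maximum value: max = 17
Step 2: Identify the minimum value: min = 5
Step 3: Range = max - min = 17 - 5 = 12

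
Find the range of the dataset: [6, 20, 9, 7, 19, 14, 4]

16

Step 1: Identify the maximum value: max = 20
Step 2: Identify the minimum value: min = 4
Step 3: Range = max - min = 20 - 4 = 16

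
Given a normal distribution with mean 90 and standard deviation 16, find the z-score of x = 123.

2.0625

Step 1: Recall the z-score formula: z = (x - mu) / sigma
Step 2: Substitute values: z = (123 - 90) / 16
Step 3: z = 33 / 16 = 2.0625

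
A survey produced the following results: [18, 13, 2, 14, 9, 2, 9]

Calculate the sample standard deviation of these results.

6.0238

Step 1: Compute the mean: 9.5714
Step 2: Sum of squared deviations from the mean: 217.7143
Step 3: Sample variance = 217.7143 / 6 = 36.2857
Step 4: Standard deviation = sqrt(36.2857) = 6.0238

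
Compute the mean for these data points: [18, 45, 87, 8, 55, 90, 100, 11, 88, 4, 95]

54.6364

Step 1: Sum all values: 18 + 45 + 87 + 8 + 55 + 90 + 100 + 11 + 88 + 4 + 95 = 601
Step 2: Count the number of values: n = 11
Step 3: Mean = sum / n = 601 / 11 = 54.6364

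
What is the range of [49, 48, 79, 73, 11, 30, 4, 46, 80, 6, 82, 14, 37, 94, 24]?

90

Step 1: Identify the maximum value: max = 94
Step 2: Identify the minimum value: min = 4
Step 3: Range = max - min = 94 - 4 = 90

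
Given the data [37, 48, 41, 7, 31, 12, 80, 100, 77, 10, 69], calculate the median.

41

Step 1: Sort the data in ascending order: [7, 10, 12, 31, 37, 41, 48, 69, 77, 80, 100]
Step 2: The number of values is n = 11.
Step 3: Since n is odd, the median is the middle value at position 6: 41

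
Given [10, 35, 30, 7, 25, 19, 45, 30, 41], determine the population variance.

150.9877

Step 1: Compute the mean: (10 + 35 + 30 + 7 + 25 + 19 + 45 + 30 + 41) / 9 = 26.8889
Step 2: Compute squared deviations from the mean:
  (10 - 26.8889)^2 = 285.2346
  (35 - 26.8889)^2 = 65.7901
  (30 - 26.8889)^2 = 9.679
  (7 - 26.8889)^2 = 395.5679
  (25 - 26.8889)^2 = 3.5679
  (19 - 26.8889)^2 = 62.2346
  (45 - 26.8889)^2 = 328.0123
  (30 - 26.8889)^2 = 9.679
  (41 - 26.8889)^2 = 199.1235
Step 3: Sum of squared deviations = 1358.8889
Step 4: Population variance = 1358.8889 / 9 = 150.9877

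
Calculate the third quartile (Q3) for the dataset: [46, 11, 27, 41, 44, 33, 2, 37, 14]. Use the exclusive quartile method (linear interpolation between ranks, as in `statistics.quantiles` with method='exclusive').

42.5

Step 1: Sort the data: [2, 11, 14, 27, 33, 37, 41, 44, 46]
Step 2: n = 9
Step 3: Using the exclusive quartile method:
  Q1 = 12.5
  Q2 (median) = 33
  Q3 = 42.5
  IQR = Q3 - Q1 = 42.5 - 12.5 = 30
Step 4: Q3 = 42.5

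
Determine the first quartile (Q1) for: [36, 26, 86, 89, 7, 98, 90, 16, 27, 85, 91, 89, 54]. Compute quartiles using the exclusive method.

26.5

Step 1: Sort the data: [7, 16, 26, 27, 36, 54, 85, 86, 89, 89, 90, 91, 98]
Step 2: n = 13
Step 3: Using the exclusive quartile method:
  Q1 = 26.5
  Q2 (median) = 85
  Q3 = 89.5
  IQR = Q3 - Q1 = 89.5 - 26.5 = 63
Step 4: Q1 = 26.5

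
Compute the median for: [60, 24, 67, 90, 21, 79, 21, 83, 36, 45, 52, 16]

48.5

Step 1: Sort the data in ascending order: [16, 21, 21, 24, 36, 45, 52, 60, 67, 79, 83, 90]
Step 2: The number of values is n = 12.
Step 3: Since n is even, the median is the average of positions 6 and 7:
  Median = (45 + 52) / 2 = 48.5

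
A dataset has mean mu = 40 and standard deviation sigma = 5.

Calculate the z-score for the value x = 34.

-1.2

Step 1: Recall the z-score formula: z = (x - mu) / sigma
Step 2: Substitute values: z = (34 - 40) / 5
Step 3: z = -6 / 5 = -1.2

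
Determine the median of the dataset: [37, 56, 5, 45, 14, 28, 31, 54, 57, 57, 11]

37

Step 1: Sort the data in ascending order: [5, 11, 14, 28, 31, 37, 45, 54, 56, 57, 57]
Step 2: The number of values is n = 11.
Step 3: Since n is odd, the median is the middle value at position 6: 37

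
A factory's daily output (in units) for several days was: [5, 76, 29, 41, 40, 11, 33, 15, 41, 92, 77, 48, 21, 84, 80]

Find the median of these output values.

41

Step 1: Sort the data in ascending order: [5, 11, 15, 21, 29, 33, 40, 41, 41, 48, 76, 77, 80, 84, 92]
Step 2: The number of values is n = 15.
Step 3: Since n is odd, the median is the middle value at position 8: 41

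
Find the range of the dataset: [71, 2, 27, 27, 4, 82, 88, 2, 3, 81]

86

Step 1: Identify the maximum value: max = 88
Step 2: Identify the minimum value: min = 2
Step 3: Range = max - min = 88 - 2 = 86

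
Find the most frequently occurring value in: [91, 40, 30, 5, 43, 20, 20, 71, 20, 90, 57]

20

Step 1: Count the frequency of each value:
  5: appears 1 time(s)
  20: appears 3 time(s)
  30: appears 1 time(s)
  40: appears 1 time(s)
  43: appears 1 time(s)
  57: appears 1 time(s)
  71: appears 1 time(s)
  90: appears 1 time(s)
  91: appears 1 time(s)
Step 2: The value 20 appears most frequently (3 times).
Step 3: Mode = 20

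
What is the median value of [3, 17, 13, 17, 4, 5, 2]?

5

Step 1: Sort the data in ascending order: [2, 3, 4, 5, 13, 17, 17]
Step 2: The number of values is n = 7.
Step 3: Since n is odd, the median is the middle value at position 4: 5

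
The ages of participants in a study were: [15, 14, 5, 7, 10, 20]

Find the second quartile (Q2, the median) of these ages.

12

Step 1: Sort the data: [5, 7, 10, 14, 15, 20]
Step 2: n = 6
Step 3: Q2 is the median. Since n is even, it is the average of the values at positions 3 and 4:
  Q2 = (10 + 14) / 2 = 12
Step 4: Q2 = 12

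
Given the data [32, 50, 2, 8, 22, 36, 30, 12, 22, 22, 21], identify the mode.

22

Step 1: Count the frequency of each value:
  2: appears 1 time(s)
  8: appears 1 time(s)
  12: appears 1 time(s)
  21: appears 1 time(s)
  22: appears 3 time(s)
  30: appears 1 time(s)
  32: appears 1 time(s)
  36: appears 1 time(s)
  50: appears 1 time(s)
Step 2: The value 22 appears most frequently (3 times).
Step 3: Mode = 22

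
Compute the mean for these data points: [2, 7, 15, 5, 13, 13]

9.1667

Step 1: Sum all values: 2 + 7 + 15 + 5 + 13 + 13 = 55
Step 2: Count the number of values: n = 6
Step 3: Mean = sum / n = 55 / 6 = 9.1667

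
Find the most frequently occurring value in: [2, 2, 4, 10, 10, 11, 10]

10

Step 1: Count the frequency of each value:
  2: appears 2 time(s)
  4: appears 1 time(s)
  10: appears 3 time(s)
  11: appears 1 time(s)
Step 2: The value 10 appears most frequently (3 times).
Step 3: Mode = 10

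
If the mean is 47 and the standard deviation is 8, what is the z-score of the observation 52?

0.625

Step 1: Recall the z-score formula: z = (x - mu) / sigma
Step 2: Substitute values: z = (52 - 47) / 8
Step 3: z = 5 / 8 = 0.625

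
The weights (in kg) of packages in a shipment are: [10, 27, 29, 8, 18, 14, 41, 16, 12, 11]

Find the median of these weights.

15

Step 1: Sort the data in ascending order: [8, 10, 11, 12, 14, 16, 18, 27, 29, 41]
Step 2: The number of values is n = 10.
Step 3: Since n is even, the median is the average of positions 5 and 6:
  Median = (14 + 16) / 2 = 15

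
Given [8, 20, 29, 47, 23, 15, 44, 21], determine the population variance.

161.1094

Step 1: Compute the mean: (8 + 20 + 29 + 47 + 23 + 15 + 44 + 21) / 8 = 25.875
Step 2: Compute squared deviations from the mean:
  (8 - 25.875)^2 = 319.5156
  (20 - 25.875)^2 = 34.5156
  (29 - 25.875)^2 = 9.7656
  (47 - 25.875)^2 = 446.2656
  (23 - 25.875)^2 = 8.2656
  (15 - 25.875)^2 = 118.2656
  (44 - 25.875)^2 = 328.5156
  (21 - 25.875)^2 = 23.7656
Step 3: Sum of squared deviations = 1288.875
Step 4: Population variance = 1288.875 / 8 = 161.1094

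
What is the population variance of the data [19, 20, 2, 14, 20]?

47.2

Step 1: Compute the mean: (19 + 20 + 2 + 14 + 20) / 5 = 15
Step 2: Compute squared deviations from the mean:
  (19 - 15)^2 = 16
  (20 - 15)^2 = 25
  (2 - 15)^2 = 169
  (14 - 15)^2 = 1
  (20 - 15)^2 = 25
Step 3: Sum of squared deviations = 236
Step 4: Population variance = 236 / 5 = 47.2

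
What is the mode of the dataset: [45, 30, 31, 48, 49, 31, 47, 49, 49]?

49

Step 1: Count the frequency of each value:
  30: appears 1 time(s)
  31: appears 2 time(s)
  45: appears 1 time(s)
  47: appears 1 time(s)
  48: appears 1 time(s)
  49: appears 3 time(s)
Step 2: The value 49 appears most frequently (3 times).
Step 3: Mode = 49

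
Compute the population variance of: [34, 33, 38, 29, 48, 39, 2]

179.2653

Step 1: Compute the mean: (34 + 33 + 38 + 29 + 48 + 39 + 2) / 7 = 31.8571
Step 2: Compute squared deviations from the mean:
  (34 - 31.8571)^2 = 4.5918
  (33 - 31.8571)^2 = 1.3061
  (38 - 31.8571)^2 = 37.7347
  (29 - 31.8571)^2 = 8.1633
  (48 - 31.8571)^2 = 260.5918
  (39 - 31.8571)^2 = 51.0204
  (2 - 31.8571)^2 = 891.449
Step 3: Sum of squared deviations = 1254.8571
Step 4: Population variance = 1254.8571 / 7 = 179.2653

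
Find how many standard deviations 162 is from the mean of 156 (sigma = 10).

0.6

Step 1: Recall the z-score formula: z = (x - mu) / sigma
Step 2: Substitute values: z = (162 - 156) / 10
Step 3: z = 6 / 10 = 0.6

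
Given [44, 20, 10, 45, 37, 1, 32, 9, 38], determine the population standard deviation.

15.6047

Step 1: Compute the mean: 26.2222
Step 2: Sum of squared deviations from the mean: 2191.5556
Step 3: Population variance = 2191.5556 / 9 = 243.5062
Step 4: Standard deviation = sqrt(243.5062) = 15.6047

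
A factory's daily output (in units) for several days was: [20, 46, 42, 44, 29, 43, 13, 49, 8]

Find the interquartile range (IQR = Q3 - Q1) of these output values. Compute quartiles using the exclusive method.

28.5

Step 1: Sort the data: [8, 13, 20, 29, 42, 43, 44, 46, 49]
Step 2: n = 9
Step 3: Using the exclusive quartile method:
  Q1 = 16.5
  Q2 (median) = 42
  Q3 = 45
  IQR = Q3 - Q1 = 45 - 16.5 = 28.5
Step 4: IQR = 28.5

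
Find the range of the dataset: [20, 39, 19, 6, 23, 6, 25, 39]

33

Step 1: Identify the maximum value: max = 39
Step 2: Identify the minimum value: min = 6
Step 3: Range = max - min = 39 - 6 = 33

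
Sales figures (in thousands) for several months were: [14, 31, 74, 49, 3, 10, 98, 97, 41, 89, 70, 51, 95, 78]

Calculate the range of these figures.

95

Step 1: Identify the maximum value: max = 98
Step 2: Identify the minimum value: min = 3
Step 3: Range = max - min = 98 - 3 = 95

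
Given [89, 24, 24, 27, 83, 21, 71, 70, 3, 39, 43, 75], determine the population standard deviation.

27.5332

Step 1: Compute the mean: 47.4167
Step 2: Sum of squared deviations from the mean: 9096.9167
Step 3: Population variance = 9096.9167 / 12 = 758.0764
Step 4: Standard deviation = sqrt(758.0764) = 27.5332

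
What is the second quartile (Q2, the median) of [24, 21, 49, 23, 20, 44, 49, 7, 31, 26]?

25

Step 1: Sort the data: [7, 20, 21, 23, 24, 26, 31, 44, 49, 49]
Step 2: n = 10
Step 3: Q2 is the median. Since n is even, it is the average of the values at positions 5 and 6:
  Q2 = (24 + 26) / 2 = 25
Step 4: Q2 = 25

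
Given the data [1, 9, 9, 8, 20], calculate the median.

9

Step 1: Sort the data in ascending order: [1, 8, 9, 9, 20]
Step 2: The number of values is n = 5.
Step 3: Since n is odd, the median is the middle value at position 3: 9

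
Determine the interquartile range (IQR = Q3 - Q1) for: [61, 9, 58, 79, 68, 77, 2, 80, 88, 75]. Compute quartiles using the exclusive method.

33.5

Step 1: Sort the data: [2, 9, 58, 61, 68, 75, 77, 79, 80, 88]
Step 2: n = 10
Step 3: Using the exclusive quartile method:
  Q1 = 45.75
  Q2 (median) = 71.5
  Q3 = 79.25
  IQR = Q3 - Q1 = 79.25 - 45.75 = 33.5
Step 4: IQR = 33.5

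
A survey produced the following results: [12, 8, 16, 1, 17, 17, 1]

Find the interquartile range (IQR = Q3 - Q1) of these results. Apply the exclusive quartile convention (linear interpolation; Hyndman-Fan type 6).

16

Step 1: Sort the data: [1, 1, 8, 12, 16, 17, 17]
Step 2: n = 7
Step 3: Using the exclusive quartile method:
  Q1 = 1
  Q2 (median) = 12
  Q3 = 17
  IQR = Q3 - Q1 = 17 - 1 = 16
Step 4: IQR = 16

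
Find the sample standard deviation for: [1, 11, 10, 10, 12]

4.4385

Step 1: Compute the mean: 8.8
Step 2: Sum of squared deviations from the mean: 78.8
Step 3: Sample variance = 78.8 / 4 = 19.7
Step 4: Standard deviation = sqrt(19.7) = 4.4385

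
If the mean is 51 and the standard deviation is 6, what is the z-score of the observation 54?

0.5

Step 1: Recall the z-score formula: z = (x - mu) / sigma
Step 2: Substitute values: z = (54 - 51) / 6
Step 3: z = 3 / 6 = 0.5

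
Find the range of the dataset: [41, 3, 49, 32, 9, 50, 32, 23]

47

Step 1: Identify the maximum value: max = 50
Step 2: Identify the minimum value: min = 3
Step 3: Range = max - min = 50 - 3 = 47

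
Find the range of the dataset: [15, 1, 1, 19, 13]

18

Step 1: Identify the maximum value: max = 19
Step 2: Identify the minimum value: min = 1
Step 3: Range = max - min = 19 - 1 = 18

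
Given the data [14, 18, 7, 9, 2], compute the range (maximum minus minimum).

16

Step 1: Identify the maximum value: max = 18
Step 2: Identify the minimum value: min = 2
Step 3: Range = max - min = 18 - 2 = 16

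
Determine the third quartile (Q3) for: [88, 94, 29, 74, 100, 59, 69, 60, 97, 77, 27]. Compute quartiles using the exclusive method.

94

Step 1: Sort the data: [27, 29, 59, 60, 69, 74, 77, 88, 94, 97, 100]
Step 2: n = 11
Step 3: Using the exclusive quartile method:
  Q1 = 59
  Q2 (median) = 74
  Q3 = 94
  IQR = Q3 - Q1 = 94 - 59 = 35
Step 4: Q3 = 94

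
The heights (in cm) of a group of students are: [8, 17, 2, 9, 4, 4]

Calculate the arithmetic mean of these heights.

7.3333

Step 1: Sum all values: 8 + 17 + 2 + 9 + 4 + 4 = 44
Step 2: Count the number of values: n = 6
Step 3: Mean = sum / n = 44 / 6 = 7.3333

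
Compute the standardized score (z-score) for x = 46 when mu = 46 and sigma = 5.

0

Step 1: Recall the z-score formula: z = (x - mu) / sigma
Step 2: Substitute values: z = (46 - 46) / 5
Step 3: z = 0 / 5 = 0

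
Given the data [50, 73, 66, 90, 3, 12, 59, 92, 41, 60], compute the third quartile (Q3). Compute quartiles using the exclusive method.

77.25

Step 1: Sort the data: [3, 12, 41, 50, 59, 60, 66, 73, 90, 92]
Step 2: n = 10
Step 3: Using the exclusive quartile method:
  Q1 = 33.75
  Q2 (median) = 59.5
  Q3 = 77.25
  IQR = Q3 - Q1 = 77.25 - 33.75 = 43.5
Step 4: Q3 = 77.25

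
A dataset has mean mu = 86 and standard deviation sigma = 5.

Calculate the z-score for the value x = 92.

1.2

Step 1: Recall the z-score formula: z = (x - mu) / sigma
Step 2: Substitute values: z = (92 - 86) / 5
Step 3: z = 6 / 5 = 1.2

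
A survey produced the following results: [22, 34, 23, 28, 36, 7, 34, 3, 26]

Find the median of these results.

26

Step 1: Sort the data in ascending order: [3, 7, 22, 23, 26, 28, 34, 34, 36]
Step 2: The number of values is n = 9.
Step 3: Since n is odd, the median is the middle value at position 5: 26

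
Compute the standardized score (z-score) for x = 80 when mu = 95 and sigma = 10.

-1.5

Step 1: Recall the z-score formula: z = (x - mu) / sigma
Step 2: Substitute values: z = (80 - 95) / 10
Step 3: z = -15 / 10 = -1.5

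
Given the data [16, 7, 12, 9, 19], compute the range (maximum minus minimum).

12

Step 1: Identify the maximum value: max = 19
Step 2: Identify the minimum value: min = 7
Step 3: Range = max - min = 19 - 7 = 12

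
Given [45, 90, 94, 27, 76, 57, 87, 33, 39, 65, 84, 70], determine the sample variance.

550.0833

Step 1: Compute the mean: (45 + 90 + 94 + 27 + 76 + 57 + 87 + 33 + 39 + 65 + 84 + 70) / 12 = 63.9167
Step 2: Compute squared deviations from the mean:
  (45 - 63.9167)^2 = 357.8403
  (90 - 63.9167)^2 = 680.3403
  (94 - 63.9167)^2 = 905.0069
  (27 - 63.9167)^2 = 1362.8403
  (76 - 63.9167)^2 = 146.0069
  (57 - 63.9167)^2 = 47.8403
  (87 - 63.9167)^2 = 532.8403
  (33 - 63.9167)^2 = 955.8403
  (39 - 63.9167)^2 = 620.8403
  (65 - 63.9167)^2 = 1.1736
  (84 - 63.9167)^2 = 403.3403
  (70 - 63.9167)^2 = 37.0069
Step 3: Sum of squared deviations = 6050.9167
Step 4: Sample variance = 6050.9167 / 11 = 550.0833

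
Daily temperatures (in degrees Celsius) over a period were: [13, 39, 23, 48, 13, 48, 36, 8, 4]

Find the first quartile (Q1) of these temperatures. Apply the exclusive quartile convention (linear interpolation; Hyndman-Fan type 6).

10.5

Step 1: Sort the data: [4, 8, 13, 13, 23, 36, 39, 48, 48]
Step 2: n = 9
Step 3: Using the exclusive quartile method:
  Q1 = 10.5
  Q2 (median) = 23
  Q3 = 43.5
  IQR = Q3 - Q1 = 43.5 - 10.5 = 33
Step 4: Q1 = 10.5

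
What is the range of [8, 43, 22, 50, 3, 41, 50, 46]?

47

Step 1: Identify the maximum value: max = 50
Step 2: Identify the minimum value: min = 3
Step 3: Range = max - min = 50 - 3 = 47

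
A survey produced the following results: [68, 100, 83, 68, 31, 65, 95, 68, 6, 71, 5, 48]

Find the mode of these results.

68

Step 1: Count the frequency of each value:
  5: appears 1 time(s)
  6: appears 1 time(s)
  31: appears 1 time(s)
  48: appears 1 time(s)
  65: appears 1 time(s)
  68: appears 3 time(s)
  71: appears 1 time(s)
  83: appears 1 time(s)
  95: appears 1 time(s)
  100: appears 1 time(s)
Step 2: The value 68 appears most frequently (3 times).
Step 3: Mode = 68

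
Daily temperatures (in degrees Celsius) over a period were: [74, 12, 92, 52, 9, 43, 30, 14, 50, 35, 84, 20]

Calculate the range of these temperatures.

83

Step 1: Identify the maximum value: max = 92
Step 2: Identify the minimum value: min = 9
Step 3: Range = max - min = 92 - 9 = 83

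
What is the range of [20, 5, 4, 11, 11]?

16

Step 1: Identify the maximum value: max = 20
Step 2: Identify the minimum value: min = 4
Step 3: Range = max - min = 20 - 4 = 16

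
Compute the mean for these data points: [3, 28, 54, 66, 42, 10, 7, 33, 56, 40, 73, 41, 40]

37.9231

Step 1: Sum all values: 3 + 28 + 54 + 66 + 42 + 10 + 7 + 33 + 56 + 40 + 73 + 41 + 40 = 493
Step 2: Count the number of values: n = 13
Step 3: Mean = sum / n = 493 / 13 = 37.9231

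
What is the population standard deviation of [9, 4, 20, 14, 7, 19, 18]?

5.904

Step 1: Compute the mean: 13
Step 2: Sum of squared deviations from the mean: 244
Step 3: Population variance = 244 / 7 = 34.8571
Step 4: Standard deviation = sqrt(34.8571) = 5.904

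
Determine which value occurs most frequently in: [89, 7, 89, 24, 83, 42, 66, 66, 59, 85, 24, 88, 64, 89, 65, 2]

89

Step 1: Count the frequency of each value:
  2: appears 1 time(s)
  7: appears 1 time(s)
  24: appears 2 time(s)
  42: appears 1 time(s)
  59: appears 1 time(s)
  64: appears 1 time(s)
  65: appears 1 time(s)
  66: appears 2 time(s)
  83: appears 1 time(s)
  85: appears 1 time(s)
  88: appears 1 time(s)
  89: appears 3 time(s)
Step 2: The value 89 appears most frequently (3 times).
Step 3: Mode = 89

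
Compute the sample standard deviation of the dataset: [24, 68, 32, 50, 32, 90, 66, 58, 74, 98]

24.9479

Step 1: Compute the mean: 59.2
Step 2: Sum of squared deviations from the mean: 5601.6
Step 3: Sample variance = 5601.6 / 9 = 622.4
Step 4: Standard deviation = sqrt(622.4) = 24.9479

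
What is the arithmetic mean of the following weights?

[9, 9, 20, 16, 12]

13.2

Step 1: Sum all values: 9 + 9 + 20 + 16 + 12 = 66
Step 2: Count the number of values: n = 5
Step 3: Mean = sum / n = 66 / 5 = 13.2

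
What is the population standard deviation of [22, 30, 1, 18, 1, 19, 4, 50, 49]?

17.6579

Step 1: Compute the mean: 21.5556
Step 2: Sum of squared deviations from the mean: 2806.2222
Step 3: Population variance = 2806.2222 / 9 = 311.8025
Step 4: Standard deviation = sqrt(311.8025) = 17.6579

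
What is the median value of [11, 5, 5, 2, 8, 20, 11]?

8

Step 1: Sort the data in ascending order: [2, 5, 5, 8, 11, 11, 20]
Step 2: The number of values is n = 7.
Step 3: Since n is odd, the median is the middle value at position 4: 8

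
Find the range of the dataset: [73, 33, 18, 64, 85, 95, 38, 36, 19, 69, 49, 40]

77

Step 1: Identify the maximum value: max = 95
Step 2: Identify the minimum value: min = 18
Step 3: Range = max - min = 95 - 18 = 77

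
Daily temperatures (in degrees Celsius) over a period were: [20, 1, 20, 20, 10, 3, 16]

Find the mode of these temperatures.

20

Step 1: Count the frequency of each value:
  1: appears 1 time(s)
  3: appears 1 time(s)
  10: appears 1 time(s)
  16: appears 1 time(s)
  20: appears 3 time(s)
Step 2: The value 20 appears most frequently (3 times).
Step 3: Mode = 20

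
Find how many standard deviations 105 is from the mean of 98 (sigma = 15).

0.4667

Step 1: Recall the z-score formula: z = (x - mu) / sigma
Step 2: Substitute values: z = (105 - 98) / 15
Step 3: z = 7 / 15 = 0.4667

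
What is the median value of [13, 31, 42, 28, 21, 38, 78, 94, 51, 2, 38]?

38

Step 1: Sort the data in ascending order: [2, 13, 21, 28, 31, 38, 38, 42, 51, 78, 94]
Step 2: The number of values is n = 11.
Step 3: Since n is odd, the median is the middle value at position 6: 38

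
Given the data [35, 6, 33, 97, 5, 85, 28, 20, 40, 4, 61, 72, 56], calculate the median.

35

Step 1: Sort the data in ascending order: [4, 5, 6, 20, 28, 33, 35, 40, 56, 61, 72, 85, 97]
Step 2: The number of values is n = 13.
Step 3: Since n is odd, the median is the middle value at position 7: 35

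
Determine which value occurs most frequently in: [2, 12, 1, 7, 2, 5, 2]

2

Step 1: Count the frequency of each value:
  1: appears 1 time(s)
  2: appears 3 time(s)
  5: appears 1 time(s)
  7: appears 1 time(s)
  12: appears 1 time(s)
Step 2: The value 2 appears most frequently (3 times).
Step 3: Mode = 2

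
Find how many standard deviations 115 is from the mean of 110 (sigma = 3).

1.6667

Step 1: Recall the z-score formula: z = (x - mu) / sigma
Step 2: Substitute values: z = (115 - 110) / 3
Step 3: z = 5 / 3 = 1.6667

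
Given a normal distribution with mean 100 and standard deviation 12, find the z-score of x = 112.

1

Step 1: Recall the z-score formula: z = (x - mu) / sigma
Step 2: Substitute values: z = (112 - 100) / 12
Step 3: z = 12 / 12 = 1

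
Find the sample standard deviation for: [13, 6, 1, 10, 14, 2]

5.5377

Step 1: Compute the mean: 7.6667
Step 2: Sum of squared deviations from the mean: 153.3333
Step 3: Sample variance = 153.3333 / 5 = 30.6667
Step 4: Standard deviation = sqrt(30.6667) = 5.5377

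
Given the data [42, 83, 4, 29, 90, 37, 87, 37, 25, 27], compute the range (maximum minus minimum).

86

Step 1: Identify the maximum value: max = 90
Step 2: Identify the minimum value: min = 4
Step 3: Range = max - min = 90 - 4 = 86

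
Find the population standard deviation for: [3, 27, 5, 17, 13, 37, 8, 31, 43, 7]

13.6561

Step 1: Compute the mean: 19.1
Step 2: Sum of squared deviations from the mean: 1864.9
Step 3: Population variance = 1864.9 / 10 = 186.49
Step 4: Standard deviation = sqrt(186.49) = 13.6561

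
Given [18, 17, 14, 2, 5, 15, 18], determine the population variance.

36.4898

Step 1: Compute the mean: (18 + 17 + 14 + 2 + 5 + 15 + 18) / 7 = 12.7143
Step 2: Compute squared deviations from the mean:
  (18 - 12.7143)^2 = 27.9388
  (17 - 12.7143)^2 = 18.3673
  (14 - 12.7143)^2 = 1.6531
  (2 - 12.7143)^2 = 114.7959
  (5 - 12.7143)^2 = 59.5102
  (15 - 12.7143)^2 = 5.2245
  (18 - 12.7143)^2 = 27.9388
Step 3: Sum of squared deviations = 255.4286
Step 4: Population variance = 255.4286 / 7 = 36.4898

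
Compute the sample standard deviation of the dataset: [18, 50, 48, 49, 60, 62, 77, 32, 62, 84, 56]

18.581

Step 1: Compute the mean: 54.3636
Step 2: Sum of squared deviations from the mean: 3452.5455
Step 3: Sample variance = 3452.5455 / 10 = 345.2545
Step 4: Standard deviation = sqrt(345.2545) = 18.581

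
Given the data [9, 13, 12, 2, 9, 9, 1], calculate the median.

9

Step 1: Sort the data in ascending order: [1, 2, 9, 9, 9, 12, 13]
Step 2: The number of values is n = 7.
Step 3: Since n is odd, the median is the middle value at position 4: 9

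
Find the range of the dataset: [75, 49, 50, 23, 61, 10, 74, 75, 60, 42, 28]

65

Step 1: Identify the maximum value: max = 75
Step 2: Identify the minimum value: min = 10
Step 3: Range = max - min = 75 - 10 = 65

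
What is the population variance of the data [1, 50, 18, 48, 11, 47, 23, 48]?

340.9375

Step 1: Compute the mean: (1 + 50 + 18 + 48 + 11 + 47 + 23 + 48) / 8 = 30.75
Step 2: Compute squared deviations from the mean:
  (1 - 30.75)^2 = 885.0625
  (50 - 30.75)^2 = 370.5625
  (18 - 30.75)^2 = 162.5625
  (48 - 30.75)^2 = 297.5625
  (11 - 30.75)^2 = 390.0625
  (47 - 30.75)^2 = 264.0625
  (23 - 30.75)^2 = 60.0625
  (48 - 30.75)^2 = 297.5625
Step 3: Sum of squared deviations = 2727.5
Step 4: Population variance = 2727.5 / 8 = 340.9375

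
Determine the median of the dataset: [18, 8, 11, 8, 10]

10

Step 1: Sort the data in ascending order: [8, 8, 10, 11, 18]
Step 2: The number of values is n = 5.
Step 3: Since n is odd, the median is the middle value at position 3: 10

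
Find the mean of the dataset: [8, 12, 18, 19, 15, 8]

13.3333

Step 1: Sum all values: 8 + 12 + 18 + 19 + 15 + 8 = 80
Step 2: Count the number of values: n = 6
Step 3: Mean = sum / n = 80 / 6 = 13.3333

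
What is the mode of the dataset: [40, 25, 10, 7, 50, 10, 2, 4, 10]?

10

Step 1: Count the frequency of each value:
  2: appears 1 time(s)
  4: appears 1 time(s)
  7: appears 1 time(s)
  10: appears 3 time(s)
  25: appears 1 time(s)
  40: appears 1 time(s)
  50: appears 1 time(s)
Step 2: The value 10 appears most frequently (3 times).
Step 3: Mode = 10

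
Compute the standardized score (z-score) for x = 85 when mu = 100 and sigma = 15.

-1

Step 1: Recall the z-score formula: z = (x - mu) / sigma
Step 2: Substitute values: z = (85 - 100) / 15
Step 3: z = -15 / 15 = -1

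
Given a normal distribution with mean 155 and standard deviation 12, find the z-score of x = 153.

-0.1667

Step 1: Recall the z-score formula: z = (x - mu) / sigma
Step 2: Substitute values: z = (153 - 155) / 12
Step 3: z = -2 / 12 = -0.1667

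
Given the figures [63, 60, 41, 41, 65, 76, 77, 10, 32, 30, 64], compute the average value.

50.8182

Step 1: Sum all values: 63 + 60 + 41 + 41 + 65 + 76 + 77 + 10 + 32 + 30 + 64 = 559
Step 2: Count the number of values: n = 11
Step 3: Mean = sum / n = 559 / 11 = 50.8182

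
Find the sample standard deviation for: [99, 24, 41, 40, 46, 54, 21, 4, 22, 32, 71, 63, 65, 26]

25.056

Step 1: Compute the mean: 43.4286
Step 2: Sum of squared deviations from the mean: 8161.4286
Step 3: Sample variance = 8161.4286 / 13 = 627.8022
Step 4: Standard deviation = sqrt(627.8022) = 25.056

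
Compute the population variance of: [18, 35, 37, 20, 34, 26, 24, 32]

45.6875

Step 1: Compute the mean: (18 + 35 + 37 + 20 + 34 + 26 + 24 + 32) / 8 = 28.25
Step 2: Compute squared deviations from the mean:
  (18 - 28.25)^2 = 105.0625
  (35 - 28.25)^2 = 45.5625
  (37 - 28.25)^2 = 76.5625
  (20 - 28.25)^2 = 68.0625
  (34 - 28.25)^2 = 33.0625
  (26 - 28.25)^2 = 5.0625
  (24 - 28.25)^2 = 18.0625
  (32 - 28.25)^2 = 14.0625
Step 3: Sum of squared deviations = 365.5
Step 4: Population variance = 365.5 / 8 = 45.6875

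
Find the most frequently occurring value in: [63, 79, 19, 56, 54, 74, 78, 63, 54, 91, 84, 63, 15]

63

Step 1: Count the frequency of each value:
  15: appears 1 time(s)
  19: appears 1 time(s)
  54: appears 2 time(s)
  56: appears 1 time(s)
  63: appears 3 time(s)
  74: appears 1 time(s)
  78: appears 1 time(s)
  79: appears 1 time(s)
  84: appears 1 time(s)
  91: appears 1 time(s)
Step 2: The value 63 appears most frequently (3 times).
Step 3: Mode = 63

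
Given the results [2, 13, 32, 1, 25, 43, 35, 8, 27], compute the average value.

20.6667

Step 1: Sum all values: 2 + 13 + 32 + 1 + 25 + 43 + 35 + 8 + 27 = 186
Step 2: Count the number of values: n = 9
Step 3: Mean = sum / n = 186 / 9 = 20.6667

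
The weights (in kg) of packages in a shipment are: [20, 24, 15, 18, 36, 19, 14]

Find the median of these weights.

19

Step 1: Sort the data in ascending order: [14, 15, 18, 19, 20, 24, 36]
Step 2: The number of values is n = 7.
Step 3: Since n is odd, the median is the middle value at position 4: 19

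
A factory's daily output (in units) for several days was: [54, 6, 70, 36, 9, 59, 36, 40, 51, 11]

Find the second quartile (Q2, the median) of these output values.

38

Step 1: Sort the data: [6, 9, 11, 36, 36, 40, 51, 54, 59, 70]
Step 2: n = 10
Step 3: Q2 is the median. Since n is even, it is the average of the values at positions 5 and 6:
  Q2 = (36 + 40) / 2 = 38
Step 4: Q2 = 38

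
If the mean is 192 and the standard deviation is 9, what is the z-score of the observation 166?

-2.8889

Step 1: Recall the z-score formula: z = (x - mu) / sigma
Step 2: Substitute values: z = (166 - 192) / 9
Step 3: z = -26 / 9 = -2.8889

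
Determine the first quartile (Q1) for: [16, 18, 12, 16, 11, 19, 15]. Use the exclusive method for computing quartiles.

12

Step 1: Sort the data: [11, 12, 15, 16, 16, 18, 19]
Step 2: n = 7
Step 3: Using the exclusive quartile method:
  Q1 = 12
  Q2 (median) = 16
  Q3 = 18
  IQR = Q3 - Q1 = 18 - 12 = 6
Step 4: Q1 = 12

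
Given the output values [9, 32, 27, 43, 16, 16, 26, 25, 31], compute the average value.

25

Step 1: Sum all values: 9 + 32 + 27 + 43 + 16 + 16 + 26 + 25 + 31 = 225
Step 2: Count the number of values: n = 9
Step 3: Mean = sum / n = 225 / 9 = 25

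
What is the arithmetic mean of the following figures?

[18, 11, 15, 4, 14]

12.4

Step 1: Sum all values: 18 + 11 + 15 + 4 + 14 = 62
Step 2: Count the number of values: n = 5
Step 3: Mean = sum / n = 62 / 5 = 12.4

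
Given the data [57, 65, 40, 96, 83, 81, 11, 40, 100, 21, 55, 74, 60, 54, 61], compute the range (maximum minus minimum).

89

Step 1: Identify the maximum value: max = 100
Step 2: Identify the minimum value: min = 11
Step 3: Range = max - min = 100 - 11 = 89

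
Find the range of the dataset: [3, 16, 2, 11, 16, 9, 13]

14

Step 1: Identify the maximum value: max = 16
Step 2: Identify the minimum value: min = 2
Step 3: Range = max - min = 16 - 2 = 14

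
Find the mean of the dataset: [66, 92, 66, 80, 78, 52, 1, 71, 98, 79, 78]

69.1818

Step 1: Sum all values: 66 + 92 + 66 + 80 + 78 + 52 + 1 + 71 + 98 + 79 + 78 = 761
Step 2: Count the number of values: n = 11
Step 3: Mean = sum / n = 761 / 11 = 69.1818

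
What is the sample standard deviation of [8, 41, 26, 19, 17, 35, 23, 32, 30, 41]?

10.7062

Step 1: Compute the mean: 27.2
Step 2: Sum of squared deviations from the mean: 1031.6
Step 3: Sample variance = 1031.6 / 9 = 114.6222
Step 4: Standard deviation = sqrt(114.6222) = 10.7062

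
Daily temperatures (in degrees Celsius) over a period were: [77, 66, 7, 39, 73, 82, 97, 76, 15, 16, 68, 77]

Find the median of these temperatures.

70.5

Step 1: Sort the data in ascending order: [7, 15, 16, 39, 66, 68, 73, 76, 77, 77, 82, 97]
Step 2: The number of values is n = 12.
Step 3: Since n is even, the median is the average of positions 6 and 7:
  Median = (68 + 73) / 2 = 70.5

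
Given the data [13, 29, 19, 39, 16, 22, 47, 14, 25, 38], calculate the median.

23.5

Step 1: Sort the data in ascending order: [13, 14, 16, 19, 22, 25, 29, 38, 39, 47]
Step 2: The number of values is n = 10.
Step 3: Since n is even, the median is the average of positions 5 and 6:
  Median = (22 + 25) / 2 = 23.5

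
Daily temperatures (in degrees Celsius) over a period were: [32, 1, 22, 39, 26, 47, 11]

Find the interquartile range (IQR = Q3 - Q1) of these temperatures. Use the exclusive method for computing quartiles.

28

Step 1: Sort the data: [1, 11, 22, 26, 32, 39, 47]
Step 2: n = 7
Step 3: Using the exclusive quartile method:
  Q1 = 11
  Q2 (median) = 26
  Q3 = 39
  IQR = Q3 - Q1 = 39 - 11 = 28
Step 4: IQR = 28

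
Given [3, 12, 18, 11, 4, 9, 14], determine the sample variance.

28.4762

Step 1: Compute the mean: (3 + 12 + 18 + 11 + 4 + 9 + 14) / 7 = 10.1429
Step 2: Compute squared deviations from the mean:
  (3 - 10.1429)^2 = 51.0204
  (12 - 10.1429)^2 = 3.449
  (18 - 10.1429)^2 = 61.7347
  (11 - 10.1429)^2 = 0.7347
  (4 - 10.1429)^2 = 37.7347
  (9 - 10.1429)^2 = 1.3061
  (14 - 10.1429)^2 = 14.8776
Step 3: Sum of squared deviations = 170.8571
Step 4: Sample variance = 170.8571 / 6 = 28.4762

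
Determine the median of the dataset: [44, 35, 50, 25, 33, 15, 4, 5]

29

Step 1: Sort the data in ascending order: [4, 5, 15, 25, 33, 35, 44, 50]
Step 2: The number of values is n = 8.
Step 3: Since n is even, the median is the average of positions 4 and 5:
  Median = (25 + 33) / 2 = 29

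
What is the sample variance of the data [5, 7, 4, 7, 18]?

31.7

Step 1: Compute the mean: (5 + 7 + 4 + 7 + 18) / 5 = 8.2
Step 2: Compute squared deviations from the mean:
  (5 - 8.2)^2 = 10.24
  (7 - 8.2)^2 = 1.44
  (4 - 8.2)^2 = 17.64
  (7 - 8.2)^2 = 1.44
  (18 - 8.2)^2 = 96.04
Step 3: Sum of squared deviations = 126.8
Step 4: Sample variance = 126.8 / 4 = 31.7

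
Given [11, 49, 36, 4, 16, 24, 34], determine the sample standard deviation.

15.7948

Step 1: Compute the mean: 24.8571
Step 2: Sum of squared deviations from the mean: 1496.8571
Step 3: Sample variance = 1496.8571 / 6 = 249.4762
Step 4: Standard deviation = sqrt(249.4762) = 15.7948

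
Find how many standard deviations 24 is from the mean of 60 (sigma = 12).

-3

Step 1: Recall the z-score formula: z = (x - mu) / sigma
Step 2: Substitute values: z = (24 - 60) / 12
Step 3: z = -36 / 12 = -3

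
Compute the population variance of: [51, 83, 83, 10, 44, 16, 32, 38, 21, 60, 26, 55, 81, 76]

612.6327

Step 1: Compute the mean: (51 + 83 + 83 + 10 + 44 + 16 + 32 + 38 + 21 + 60 + 26 + 55 + 81 + 76) / 14 = 48.2857
Step 2: Compute squared deviations from the mean:
  (51 - 48.2857)^2 = 7.3673
  (83 - 48.2857)^2 = 1205.0816
  (83 - 48.2857)^2 = 1205.0816
  (10 - 48.2857)^2 = 1465.7959
  (44 - 48.2857)^2 = 18.3673
  (16 - 48.2857)^2 = 1042.3673
  (32 - 48.2857)^2 = 265.2245
  (38 - 48.2857)^2 = 105.7959
  (21 - 48.2857)^2 = 744.5102
  (60 - 48.2857)^2 = 137.2245
  (26 - 48.2857)^2 = 496.6531
  (55 - 48.2857)^2 = 45.0816
  (81 - 48.2857)^2 = 1070.2245
  (76 - 48.2857)^2 = 768.0816
Step 3: Sum of squared deviations = 8576.8571
Step 4: Population variance = 8576.8571 / 14 = 612.6327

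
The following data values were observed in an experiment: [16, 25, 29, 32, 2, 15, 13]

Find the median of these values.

16

Step 1: Sort the data in ascending order: [2, 13, 15, 16, 25, 29, 32]
Step 2: The number of values is n = 7.
Step 3: Since n is odd, the median is the middle value at position 4: 16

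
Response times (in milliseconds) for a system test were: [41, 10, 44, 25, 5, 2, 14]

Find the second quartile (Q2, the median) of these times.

14

Step 1: Sort the data: [2, 5, 10, 14, 25, 41, 44]
Step 2: n = 7
Step 3: Q2 is the median. Since n is odd, it is the middle value at position 4: 14
Step 4: Q2 = 14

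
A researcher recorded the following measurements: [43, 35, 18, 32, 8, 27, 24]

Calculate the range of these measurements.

35

Step 1: Identify the maximum value: max = 43
Step 2: Identify the minimum value: min = 8
Step 3: Range = max - min = 43 - 8 = 35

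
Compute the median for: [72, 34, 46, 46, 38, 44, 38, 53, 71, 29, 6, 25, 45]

44

Step 1: Sort the data in ascending order: [6, 25, 29, 34, 38, 38, 44, 45, 46, 46, 53, 71, 72]
Step 2: The number of values is n = 13.
Step 3: Since n is odd, the median is the middle value at position 7: 44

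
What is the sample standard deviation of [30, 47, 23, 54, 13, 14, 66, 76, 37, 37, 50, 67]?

20.8057

Step 1: Compute the mean: 42.8333
Step 2: Sum of squared deviations from the mean: 4761.6667
Step 3: Sample variance = 4761.6667 / 11 = 432.8788
Step 4: Standard deviation = sqrt(432.8788) = 20.8057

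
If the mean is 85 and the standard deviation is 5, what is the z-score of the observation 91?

1.2

Step 1: Recall the z-score formula: z = (x - mu) / sigma
Step 2: Substitute values: z = (91 - 85) / 5
Step 3: z = 6 / 5 = 1.2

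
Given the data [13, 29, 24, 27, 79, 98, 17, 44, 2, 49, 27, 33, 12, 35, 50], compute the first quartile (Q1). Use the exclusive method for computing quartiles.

17

Step 1: Sort the data: [2, 12, 13, 17, 24, 27, 27, 29, 33, 35, 44, 49, 50, 79, 98]
Step 2: n = 15
Step 3: Using the exclusive quartile method:
  Q1 = 17
  Q2 (median) = 29
  Q3 = 49
  IQR = Q3 - Q1 = 49 - 17 = 32
Step 4: Q1 = 17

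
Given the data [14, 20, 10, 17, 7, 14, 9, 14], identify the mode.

14

Step 1: Count the frequency of each value:
  7: appears 1 time(s)
  9: appears 1 time(s)
  10: appears 1 time(s)
  14: appears 3 time(s)
  17: appears 1 time(s)
  20: appears 1 time(s)
Step 2: The value 14 appears most frequently (3 times).
Step 3: Mode = 14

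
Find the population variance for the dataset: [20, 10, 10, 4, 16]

30.4

Step 1: Compute the mean: (20 + 10 + 10 + 4 + 16) / 5 = 12
Step 2: Compute squared deviations from the mean:
  (20 - 12)^2 = 64
  (10 - 12)^2 = 4
  (10 - 12)^2 = 4
  (4 - 12)^2 = 64
  (16 - 12)^2 = 16
Step 3: Sum of squared deviations = 152
Step 4: Population variance = 152 / 5 = 30.4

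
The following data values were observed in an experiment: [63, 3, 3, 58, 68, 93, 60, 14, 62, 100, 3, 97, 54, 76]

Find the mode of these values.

3

Step 1: Count the frequency of each value:
  3: appears 3 time(s)
  14: appears 1 time(s)
  54: appears 1 time(s)
  58: appears 1 time(s)
  60: appears 1 time(s)
  62: appears 1 time(s)
  63: appears 1 time(s)
  68: appears 1 time(s)
  76: appears 1 time(s)
  93: appears 1 time(s)
  97: appears 1 time(s)
  100: appears 1 time(s)
Step 2: The value 3 appears most frequently (3 times).
Step 3: Mode = 3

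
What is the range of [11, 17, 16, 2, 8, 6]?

15

Step 1: Identify the maximum value: max = 17
Step 2: Identify the minimum value: min = 2
Step 3: Range = max - min = 17 - 2 = 15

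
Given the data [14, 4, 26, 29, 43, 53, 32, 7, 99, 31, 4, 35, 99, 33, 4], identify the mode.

4

Step 1: Count the frequency of each value:
  4: appears 3 time(s)
  7: appears 1 time(s)
  14: appears 1 time(s)
  26: appears 1 time(s)
  29: appears 1 time(s)
  31: appears 1 time(s)
  32: appears 1 time(s)
  33: appears 1 time(s)
  35: appears 1 time(s)
  43: appears 1 time(s)
  53: appears 1 time(s)
  99: appears 2 time(s)
Step 2: The value 4 appears most frequently (3 times).
Step 3: Mode = 4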